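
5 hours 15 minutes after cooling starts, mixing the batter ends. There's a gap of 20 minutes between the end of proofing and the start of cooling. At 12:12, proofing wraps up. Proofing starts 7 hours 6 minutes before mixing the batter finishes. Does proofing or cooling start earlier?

Cooling starts at 12:12 + 20 min = 12:32.
Mixing the batter ends at 12:32 + 315 min = 17:47.
Proofing starts at 17:47 − 426 min = 10:41.
Proofing starts at 10:41 and cooling starts at 12:32, so proofing is first.

proofing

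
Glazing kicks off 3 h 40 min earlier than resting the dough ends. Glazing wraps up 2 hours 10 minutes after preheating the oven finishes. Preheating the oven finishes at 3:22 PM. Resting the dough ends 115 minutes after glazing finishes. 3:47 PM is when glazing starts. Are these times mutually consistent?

Yes

Glazing ends at 3:22 PM + 130 min = 5:32 PM.
Resting the dough ends at 5:32 PM + 115 min = 7:27 PM.
Glazing starts at 7:27 PM − 220 min = 3:47 PM.
That matches the stated 3:47 PM, so the schedule is consistent.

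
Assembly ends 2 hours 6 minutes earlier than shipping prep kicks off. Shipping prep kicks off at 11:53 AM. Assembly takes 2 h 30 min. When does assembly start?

Assembly ends at 11:53 AM − 126 min = 9:47 AM.
Assembly starts at 9:47 AM − 150 min = 7:17 AM.

7:17 AM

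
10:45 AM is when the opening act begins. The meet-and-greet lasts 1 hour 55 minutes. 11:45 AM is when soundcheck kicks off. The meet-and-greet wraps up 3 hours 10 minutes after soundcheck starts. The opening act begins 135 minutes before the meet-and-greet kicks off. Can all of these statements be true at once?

The meet-and-greet ends at 11:45 AM + 190 min = 2:55 PM.
The meet-and-greet starts at 2:55 PM − 115 min = 1:00 PM.
The opening act starts at 1:00 PM − 135 min = 10:45 AM.
That matches the stated 10:45 AM, so the schedule is consistent.

Yes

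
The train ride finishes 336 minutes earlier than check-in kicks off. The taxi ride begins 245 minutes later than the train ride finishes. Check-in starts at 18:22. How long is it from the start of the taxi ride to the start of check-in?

The train ride ends at 18:22 − 336 min = 12:46.
The taxi ride starts at 12:46 + 245 min = 16:51.
From 16:51 to 18:22 is 1 h 31 min.

1 h 31 min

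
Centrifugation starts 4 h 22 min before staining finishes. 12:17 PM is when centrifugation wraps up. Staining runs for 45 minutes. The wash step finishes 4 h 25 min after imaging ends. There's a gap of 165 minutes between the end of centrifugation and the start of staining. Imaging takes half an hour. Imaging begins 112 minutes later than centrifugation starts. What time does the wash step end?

6:12 PM

Staining starts at 12:17 PM + 165 min = 3:02 PM.
Staining ends at 3:02 PM + 45 min = 3:47 PM.
Centrifugation starts at 3:47 PM − 262 min = 11:25 AM.
Imaging starts at 11:25 AM + 112 min = 1:17 PM.
Imaging ends at 1:17 PM + 30 min = 1:47 PM.
The wash step ends at 1:47 PM + 265 min = 6:12 PM.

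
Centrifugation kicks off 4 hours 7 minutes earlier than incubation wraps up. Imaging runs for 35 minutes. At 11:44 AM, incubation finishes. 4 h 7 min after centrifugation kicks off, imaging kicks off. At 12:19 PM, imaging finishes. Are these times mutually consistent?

Yes

Centrifugation starts at 11:44 AM − 247 min = 7:37 AM.
Imaging starts at 7:37 AM + 247 min = 11:44 AM.
Imaging ends at 11:44 AM + 35 min = 12:19 PM.
That matches the stated 12:19 PM, so the schedule is consistent.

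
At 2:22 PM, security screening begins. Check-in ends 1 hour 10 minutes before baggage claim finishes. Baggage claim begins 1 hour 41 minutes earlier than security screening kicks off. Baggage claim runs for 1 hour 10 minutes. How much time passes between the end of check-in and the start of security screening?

101 minutes

Baggage claim starts at 2:22 PM − 101 min = 12:41 PM.
Baggage claim ends at 12:41 PM + 70 min = 1:51 PM.
Check-in ends at 1:51 PM − 70 min = 12:41 PM.
From 12:41 PM to 2:22 PM is 101 minutes.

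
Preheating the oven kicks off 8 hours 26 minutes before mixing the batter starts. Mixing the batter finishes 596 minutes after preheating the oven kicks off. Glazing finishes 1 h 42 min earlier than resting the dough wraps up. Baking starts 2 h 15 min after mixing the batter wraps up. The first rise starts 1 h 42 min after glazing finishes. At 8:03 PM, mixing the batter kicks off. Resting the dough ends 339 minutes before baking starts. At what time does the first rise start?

Preheating the oven starts at 8:03 PM − 506 min = 11:37 AM.
Mixing the batter ends at 11:37 AM + 596 min = 9:33 PM.
Baking starts at 9:33 PM + 135 min = 11:48 PM.
Resting the dough ends at 11:48 PM − 339 min = 6:09 PM.
Glazing ends at 6:09 PM − 102 min = 4:27 PM.
The first rise starts at 4:27 PM + 102 min = 6:09 PM.

6:09 PM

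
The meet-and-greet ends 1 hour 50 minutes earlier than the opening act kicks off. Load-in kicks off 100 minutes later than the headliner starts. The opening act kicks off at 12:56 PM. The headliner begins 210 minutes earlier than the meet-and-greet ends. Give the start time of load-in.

9:16 AM

The meet-and-greet ends at 12:56 PM − 110 min = 11:06 AM.
The headliner starts at 11:06 AM − 210 min = 7:36 AM.
Load-in starts at 7:36 AM + 100 min = 9:16 AM.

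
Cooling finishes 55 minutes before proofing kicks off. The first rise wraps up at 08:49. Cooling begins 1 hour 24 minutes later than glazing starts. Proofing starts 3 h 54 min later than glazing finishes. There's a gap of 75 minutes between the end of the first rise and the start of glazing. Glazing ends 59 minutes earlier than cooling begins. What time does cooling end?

13:28

Glazing starts at 08:49 + 75 min = 10:04.
Cooling starts at 10:04 + 84 min = 11:28.
Glazing ends at 11:28 − 59 min = 10:29.
Proofing starts at 10:29 + 234 min = 14:23.
Cooling ends at 14:23 − 55 min = 13:28.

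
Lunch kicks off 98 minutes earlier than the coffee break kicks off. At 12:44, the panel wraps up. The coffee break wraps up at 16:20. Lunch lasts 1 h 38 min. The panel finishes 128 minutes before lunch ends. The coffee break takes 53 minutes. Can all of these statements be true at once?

The coffee break starts at 16:20 − 53 min = 15:27.
Lunch starts at 15:27 − 98 min = 13:49.
Lunch ends at 13:49 + 98 min = 15:27.
The panel ends at 15:27 − 128 min = 13:19.
But the panel is also said to end at 12:44 — a 35-minute conflict.

No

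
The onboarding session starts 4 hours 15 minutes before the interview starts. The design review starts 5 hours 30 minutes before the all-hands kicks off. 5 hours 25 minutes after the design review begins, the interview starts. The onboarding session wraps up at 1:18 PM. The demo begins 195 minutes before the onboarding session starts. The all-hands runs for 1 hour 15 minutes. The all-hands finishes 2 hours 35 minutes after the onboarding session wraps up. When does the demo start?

The all-hands ends at 1:18 PM + 155 min = 3:53 PM.
The all-hands starts at 3:53 PM − 75 min = 2:38 PM.
The design review starts at 2:38 PM − 330 min = 9:08 AM.
The interview starts at 9:08 AM + 325 min = 2:33 PM.
The onboarding session starts at 2:33 PM − 255 min = 10:18 AM.
The demo starts at 10:18 AM − 195 min = 7:03 AM.

7:03 AM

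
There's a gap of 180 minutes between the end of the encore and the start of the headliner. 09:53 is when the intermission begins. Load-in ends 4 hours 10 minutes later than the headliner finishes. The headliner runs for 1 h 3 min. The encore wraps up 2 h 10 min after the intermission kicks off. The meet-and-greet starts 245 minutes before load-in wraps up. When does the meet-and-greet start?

The encore ends at 09:53 + 130 min = 12:03.
The headliner starts at 12:03 + 180 min = 15:03.
The headliner ends at 15:03 + 63 min = 16:06.
Load-in ends at 16:06 + 250 min = 20:16.
The meet-and-greet starts at 20:16 − 245 min = 16:11.

16:11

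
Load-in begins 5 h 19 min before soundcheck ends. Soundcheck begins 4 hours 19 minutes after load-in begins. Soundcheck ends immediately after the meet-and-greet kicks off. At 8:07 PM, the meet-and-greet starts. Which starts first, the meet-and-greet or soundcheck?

Soundcheck ends at 8:07 PM.
Load-in starts at 8:07 PM − 319 min = 2:48 PM.
Soundcheck starts at 2:48 PM + 259 min = 7:07 PM.
The meet-and-greet starts at 8:07 PM and soundcheck starts at 7:07 PM, so soundcheck is first.

soundcheck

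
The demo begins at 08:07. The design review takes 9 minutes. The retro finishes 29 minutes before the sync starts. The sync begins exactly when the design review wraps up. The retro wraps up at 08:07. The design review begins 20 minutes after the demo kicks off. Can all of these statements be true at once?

Yes

The design review starts at 08:07 + 20 min = 08:27.
The design review ends at 08:27 + 9 min = 08:36.
So the sync starts at 08:36.
The retro ends at 08:36 − 29 min = 08:07.
That matches the stated 08:07, so the schedule is consistent.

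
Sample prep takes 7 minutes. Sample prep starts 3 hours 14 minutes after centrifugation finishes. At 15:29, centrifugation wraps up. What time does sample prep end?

18:50

Sample prep starts at 15:29 + 194 min = 18:43.
Sample prep ends at 18:43 + 7 min = 18:50.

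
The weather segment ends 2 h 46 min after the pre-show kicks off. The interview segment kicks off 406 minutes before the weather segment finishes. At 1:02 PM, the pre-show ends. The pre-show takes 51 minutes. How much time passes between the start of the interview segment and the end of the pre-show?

The pre-show starts at 1:02 PM − 51 min = 12:11 PM.
The weather segment ends at 12:11 PM + 166 min = 2:57 PM.
The interview segment starts at 2:57 PM − 406 min = 8:11 AM.
From 8:11 AM to 1:02 PM is 291 minutes.

291 minutes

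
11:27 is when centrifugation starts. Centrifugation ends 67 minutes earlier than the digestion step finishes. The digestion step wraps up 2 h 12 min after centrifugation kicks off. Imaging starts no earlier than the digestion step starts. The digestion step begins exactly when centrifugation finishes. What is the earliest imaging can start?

12:32

The digestion step ends at 11:27 + 132 min = 13:39.
Centrifugation ends at 13:39 − 67 min = 12:32.
So the digestion step starts at 12:32.
Imaging is bounded by the digestion step, so the earliest it can start is 12:32.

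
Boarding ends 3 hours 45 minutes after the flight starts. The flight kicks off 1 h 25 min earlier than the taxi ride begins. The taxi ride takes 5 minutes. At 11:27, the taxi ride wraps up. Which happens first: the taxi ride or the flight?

the flight

The taxi ride starts at 11:27 − 5 min = 11:22.
The flight starts at 11:22 − 85 min = 09:57.
The taxi ride starts at 11:22 and the flight starts at 09:57, so the flight is first.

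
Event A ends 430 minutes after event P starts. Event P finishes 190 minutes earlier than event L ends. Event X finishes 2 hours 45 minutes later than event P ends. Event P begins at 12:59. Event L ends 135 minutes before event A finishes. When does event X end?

17:29

Event A ends at 12:59 + 430 min = 20:09.
Event L ends at 20:09 − 135 min = 17:54.
Event P ends at 17:54 − 190 min = 14:44.
Event X ends at 14:44 + 165 min = 17:29.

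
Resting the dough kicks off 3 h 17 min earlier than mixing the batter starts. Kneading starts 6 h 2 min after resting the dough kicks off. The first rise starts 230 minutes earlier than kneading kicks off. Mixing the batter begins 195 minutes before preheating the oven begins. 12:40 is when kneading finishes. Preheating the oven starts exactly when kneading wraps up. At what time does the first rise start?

Preheating the oven starts at 12:40.
Mixing the batter starts at 12:40 − 195 min = 09:25.
Resting the dough starts at 09:25 − 197 min = 06:08.
Kneading starts at 06:08 + 362 min = 12:10.
The first rise starts at 12:10 − 230 min = 08:20.

08:20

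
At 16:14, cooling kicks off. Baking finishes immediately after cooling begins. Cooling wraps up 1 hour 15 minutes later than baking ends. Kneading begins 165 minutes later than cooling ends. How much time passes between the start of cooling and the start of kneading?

Baking ends at 16:14.
Cooling ends at 16:14 + 75 min = 17:29.
Kneading starts at 17:29 + 165 min = 20:14.
From 16:14 to 20:14 is 4 hours.

4 hours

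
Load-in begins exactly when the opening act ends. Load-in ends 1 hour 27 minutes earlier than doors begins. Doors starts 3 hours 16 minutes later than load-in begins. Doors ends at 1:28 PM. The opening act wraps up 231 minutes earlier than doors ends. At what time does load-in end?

The opening act ends at 1:28 PM − 231 min = 9:37 AM.
So load-in starts at 9:37 AM.
Doors starts at 9:37 AM + 196 min = 12:53 PM.
Load-in ends at 12:53 PM − 87 min = 11:26 AM.

11:26 AM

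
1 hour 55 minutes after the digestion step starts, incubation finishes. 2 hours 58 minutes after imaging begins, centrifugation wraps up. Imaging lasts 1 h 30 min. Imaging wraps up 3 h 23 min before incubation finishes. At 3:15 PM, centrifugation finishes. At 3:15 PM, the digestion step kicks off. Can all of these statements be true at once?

Yes

Incubation ends at 3:15 PM + 115 min = 5:10 PM.
Imaging ends at 5:10 PM − 203 min = 1:47 PM.
Imaging starts at 1:47 PM − 90 min = 12:17 PM.
Centrifugation ends at 12:17 PM + 178 min = 3:15 PM.
That matches the stated 3:15 PM, so the schedule is consistent.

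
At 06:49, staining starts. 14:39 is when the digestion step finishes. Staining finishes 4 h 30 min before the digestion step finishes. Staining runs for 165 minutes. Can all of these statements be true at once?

No

Staining ends at 14:39 − 270 min = 10:09.
Staining starts at 10:09 − 165 min = 07:24.
But staining is also said to start at 06:49 — a 35-minute conflict.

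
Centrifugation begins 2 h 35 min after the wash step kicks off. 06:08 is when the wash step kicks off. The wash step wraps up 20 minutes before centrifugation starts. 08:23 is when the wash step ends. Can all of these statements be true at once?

Centrifugation starts at 06:08 + 155 min = 08:43.
The wash step ends at 08:43 − 20 min = 08:23.
That matches the stated 08:23, so the schedule is consistent.

Yes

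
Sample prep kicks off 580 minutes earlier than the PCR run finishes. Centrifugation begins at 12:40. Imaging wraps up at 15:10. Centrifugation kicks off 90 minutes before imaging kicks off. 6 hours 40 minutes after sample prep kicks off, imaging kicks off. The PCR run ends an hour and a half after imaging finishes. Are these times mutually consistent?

No

The PCR run ends at 15:10 + 90 min = 16:40.
Sample prep starts at 16:40 − 580 min = 07:00.
Imaging starts at 07:00 + 400 min = 13:40.
Centrifugation starts at 13:40 − 90 min = 12:10.
But centrifugation is also said to start at 12:40 — a 30-minute conflict.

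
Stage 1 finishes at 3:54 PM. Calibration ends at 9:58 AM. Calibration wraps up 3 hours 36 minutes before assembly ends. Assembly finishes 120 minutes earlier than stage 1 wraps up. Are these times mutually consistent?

No

Assembly ends at 3:54 PM − 120 min = 1:54 PM.
Calibration ends at 1:54 PM − 216 min = 10:18 AM.
But calibration is also said to end at 9:58 AM — a 20-minute conflict.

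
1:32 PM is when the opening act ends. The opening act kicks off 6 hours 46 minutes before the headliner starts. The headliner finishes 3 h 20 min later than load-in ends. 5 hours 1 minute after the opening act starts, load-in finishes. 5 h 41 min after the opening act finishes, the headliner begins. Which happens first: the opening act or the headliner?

The headliner starts at 1:32 PM + 341 min = 7:13 PM.
The opening act starts at 7:13 PM − 406 min = 12:27 PM.
The opening act starts at 12:27 PM and the headliner starts at 7:13 PM, so the opening act is first.

the opening act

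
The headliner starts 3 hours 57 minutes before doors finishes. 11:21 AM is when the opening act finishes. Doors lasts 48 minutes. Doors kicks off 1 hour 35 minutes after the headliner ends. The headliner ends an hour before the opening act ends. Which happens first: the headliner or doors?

The headliner ends at 11:21 AM − 60 min = 10:21 AM.
Doors starts at 10:21 AM + 95 min = 11:56 AM.
Doors ends at 11:56 AM + 48 min = 12:44 PM.
The headliner starts at 12:44 PM − 237 min = 8:47 AM.
The headliner starts at 8:47 AM and doors starts at 11:56 AM, so the headliner is first.

the headliner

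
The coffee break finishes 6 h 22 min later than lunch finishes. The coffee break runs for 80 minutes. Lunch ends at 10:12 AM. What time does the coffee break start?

The coffee break ends at 10:12 AM + 382 min = 4:34 PM.
The coffee break starts at 4:34 PM − 80 min = 3:14 PM.

3:14 PM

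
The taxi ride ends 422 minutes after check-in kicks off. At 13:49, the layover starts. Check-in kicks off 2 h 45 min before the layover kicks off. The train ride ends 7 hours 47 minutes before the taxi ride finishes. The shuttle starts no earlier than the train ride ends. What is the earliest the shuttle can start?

Check-in starts at 13:49 − 165 min = 11:04.
The taxi ride ends at 11:04 + 422 min = 18:06.
The train ride ends at 18:06 − 467 min = 10:19.
The shuttle is bounded by the train ride, so the earliest it can start is 10:19.

10:19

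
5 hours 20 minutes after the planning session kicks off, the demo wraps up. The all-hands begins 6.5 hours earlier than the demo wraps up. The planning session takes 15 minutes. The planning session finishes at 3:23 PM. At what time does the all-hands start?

The planning session starts at 3:23 PM − 15 min = 3:08 PM.
The demo ends at 3:08 PM + 320 min = 8:28 PM.
The all-hands starts at 8:28 PM − 390 min = 1:58 PM.

1:58 PM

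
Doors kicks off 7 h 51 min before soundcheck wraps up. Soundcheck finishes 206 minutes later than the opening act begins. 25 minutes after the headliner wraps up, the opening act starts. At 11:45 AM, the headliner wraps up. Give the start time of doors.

The opening act starts at 11:45 AM + 25 min = 12:10 PM.
Soundcheck ends at 12:10 PM + 206 min = 3:36 PM.
Doors starts at 3:36 PM − 471 min = 7:45 AM.

7:45 AM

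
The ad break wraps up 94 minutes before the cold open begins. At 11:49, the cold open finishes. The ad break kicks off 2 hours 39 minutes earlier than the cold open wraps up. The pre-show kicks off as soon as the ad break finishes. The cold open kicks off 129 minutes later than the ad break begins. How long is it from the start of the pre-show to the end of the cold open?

The ad break starts at 11:49 − 159 min = 09:10.
The cold open starts at 09:10 + 129 min = 11:19.
The ad break ends at 11:19 − 94 min = 09:45.
So the pre-show starts at 09:45.
From 09:45 to 11:49 is 2 h 4 min.

2 h 4 min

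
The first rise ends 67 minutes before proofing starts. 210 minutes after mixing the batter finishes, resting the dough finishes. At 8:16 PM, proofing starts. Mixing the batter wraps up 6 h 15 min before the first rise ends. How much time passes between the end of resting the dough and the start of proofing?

The first rise ends at 8:16 PM − 67 min = 7:09 PM.
Mixing the batter ends at 7:09 PM − 375 min = 12:54 PM.
Resting the dough ends at 12:54 PM + 210 min = 4:24 PM.
From 4:24 PM to 8:16 PM is 232 minutes.

232 minutes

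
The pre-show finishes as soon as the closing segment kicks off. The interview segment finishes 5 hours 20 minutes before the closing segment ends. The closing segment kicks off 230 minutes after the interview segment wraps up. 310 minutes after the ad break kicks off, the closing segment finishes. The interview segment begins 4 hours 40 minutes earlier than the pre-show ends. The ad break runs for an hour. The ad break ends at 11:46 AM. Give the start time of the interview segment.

The ad break starts at 11:46 AM − 60 min = 10:46 AM.
The closing segment ends at 10:46 AM + 310 min = 3:56 PM.
The interview segment ends at 3:56 PM − 320 min = 10:36 AM.
The closing segment starts at 10:36 AM + 230 min = 2:26 PM.
So the pre-show ends at 2:26 PM.
The interview segment starts at 2:26 PM − 280 min = 9:46 AM.

9:46 AM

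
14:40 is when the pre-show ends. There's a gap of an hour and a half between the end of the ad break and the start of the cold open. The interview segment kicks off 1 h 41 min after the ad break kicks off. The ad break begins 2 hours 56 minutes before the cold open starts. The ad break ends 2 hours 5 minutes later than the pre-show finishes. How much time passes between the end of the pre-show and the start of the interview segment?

2 hours 20 minutes

The ad break ends at 14:40 + 125 min = 16:45.
The cold open starts at 16:45 + 90 min = 18:15.
The ad break starts at 18:15 − 176 min = 15:19.
The interview segment starts at 15:19 + 101 min = 17:00.
From 14:40 to 17:00 is 2 hours 20 minutes.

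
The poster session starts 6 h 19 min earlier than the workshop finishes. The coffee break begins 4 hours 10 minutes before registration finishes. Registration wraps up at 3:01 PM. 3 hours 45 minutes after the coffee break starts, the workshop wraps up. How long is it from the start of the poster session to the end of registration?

404 minutes

The coffee break starts at 3:01 PM − 250 min = 10:51 AM.
The workshop ends at 10:51 AM + 225 min = 2:36 PM.
The poster session starts at 2:36 PM − 379 min = 8:17 AM.
From 8:17 AM to 3:01 PM is 404 minutes.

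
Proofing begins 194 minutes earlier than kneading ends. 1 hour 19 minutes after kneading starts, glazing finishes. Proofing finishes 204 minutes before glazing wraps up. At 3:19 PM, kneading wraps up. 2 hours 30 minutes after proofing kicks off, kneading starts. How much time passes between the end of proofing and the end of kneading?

Proofing starts at 3:19 PM − 194 min = 12:05 PM.
Kneading starts at 12:05 PM + 150 min = 2:35 PM.
Glazing ends at 2:35 PM + 79 min = 3:54 PM.
Proofing ends at 3:54 PM − 204 min = 12:30 PM.
From 12:30 PM to 3:19 PM is 2 h 49 min.

2 h 49 min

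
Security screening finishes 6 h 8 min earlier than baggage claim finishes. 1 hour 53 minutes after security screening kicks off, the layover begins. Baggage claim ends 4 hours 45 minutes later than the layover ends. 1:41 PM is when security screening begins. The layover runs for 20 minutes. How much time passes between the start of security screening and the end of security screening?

50 minutes

The layover starts at 1:41 PM + 113 min = 3:34 PM.
The layover ends at 3:34 PM + 20 min = 3:54 PM.
Baggage claim ends at 3:54 PM + 285 min = 8:39 PM.
Security screening ends at 8:39 PM − 368 min = 2:31 PM.
From 1:41 PM to 2:31 PM is 50 minutes.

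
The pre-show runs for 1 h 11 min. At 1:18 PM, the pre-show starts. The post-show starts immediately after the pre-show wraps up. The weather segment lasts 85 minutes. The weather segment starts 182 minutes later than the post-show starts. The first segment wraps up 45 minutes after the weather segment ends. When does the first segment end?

The pre-show ends at 1:18 PM + 71 min = 2:29 PM.
So the post-show starts at 2:29 PM.
The weather segment starts at 2:29 PM + 182 min = 5:31 PM.
The weather segment ends at 5:31 PM + 85 min = 6:56 PM.
The first segment ends at 6:56 PM + 45 min = 7:41 PM.

7:41 PM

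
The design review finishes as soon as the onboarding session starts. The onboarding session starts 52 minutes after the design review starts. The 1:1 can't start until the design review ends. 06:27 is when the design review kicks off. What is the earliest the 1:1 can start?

The onboarding session starts at 06:27 + 52 min = 07:19.
So the design review ends at 07:19.
The 1:1 is bounded by the design review, so the earliest it can start is 07:19.

07:19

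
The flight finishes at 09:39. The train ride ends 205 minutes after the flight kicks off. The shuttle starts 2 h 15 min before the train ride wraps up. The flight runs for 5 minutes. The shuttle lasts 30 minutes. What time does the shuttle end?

The flight starts at 09:39 − 5 min = 09:34.
The train ride ends at 09:34 + 205 min = 12:59.
The shuttle starts at 12:59 − 135 min = 10:44.
The shuttle ends at 10:44 + 30 min = 11:14.

11:14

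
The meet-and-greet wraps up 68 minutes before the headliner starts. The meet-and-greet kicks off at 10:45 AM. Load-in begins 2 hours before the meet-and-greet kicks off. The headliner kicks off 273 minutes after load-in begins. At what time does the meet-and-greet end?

Load-in starts at 10:45 AM − 120 min = 8:45 AM.
The headliner starts at 8:45 AM + 273 min = 1:18 PM.
The meet-and-greet ends at 1:18 PM − 68 min = 12:10 PM.

12:10 PM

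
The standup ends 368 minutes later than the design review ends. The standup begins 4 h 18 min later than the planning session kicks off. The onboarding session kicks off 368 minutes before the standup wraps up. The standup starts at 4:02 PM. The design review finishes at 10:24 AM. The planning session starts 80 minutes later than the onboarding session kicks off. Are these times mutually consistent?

The standup ends at 10:24 AM + 368 min = 4:32 PM.
The onboarding session starts at 4:32 PM − 368 min = 10:24 AM.
The planning session starts at 10:24 AM + 80 min = 11:44 AM.
The standup starts at 11:44 AM + 258 min = 4:02 PM.
That matches the stated 4:02 PM, so the schedule is consistent.

Yes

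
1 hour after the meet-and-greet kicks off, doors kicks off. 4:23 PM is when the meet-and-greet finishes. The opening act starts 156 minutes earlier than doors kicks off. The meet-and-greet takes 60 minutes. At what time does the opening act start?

The meet-and-greet starts at 4:23 PM − 60 min = 3:23 PM.
Doors starts at 3:23 PM + 60 min = 4:23 PM.
The opening act starts at 4:23 PM − 156 min = 1:47 PM.

1:47 PM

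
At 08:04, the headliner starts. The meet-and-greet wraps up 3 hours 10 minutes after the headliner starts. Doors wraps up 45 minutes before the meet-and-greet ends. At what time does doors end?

10:29

The meet-and-greet ends at 08:04 + 190 min = 11:14.
Doors ends at 11:14 − 45 min = 10:29.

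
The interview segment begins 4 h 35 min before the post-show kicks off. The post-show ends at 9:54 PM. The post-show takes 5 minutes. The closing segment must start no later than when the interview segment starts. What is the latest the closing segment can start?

5:14 PM

The post-show starts at 9:54 PM − 5 min = 9:49 PM.
The interview segment starts at 9:49 PM − 275 min = 5:14 PM.
The closing segment is bounded by the interview segment, so the latest it can start is 5:14 PM.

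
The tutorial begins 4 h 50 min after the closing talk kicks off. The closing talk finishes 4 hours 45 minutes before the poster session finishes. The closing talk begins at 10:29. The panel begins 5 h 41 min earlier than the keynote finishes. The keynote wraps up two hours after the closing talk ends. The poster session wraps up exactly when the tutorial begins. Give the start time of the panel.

The tutorial starts at 10:29 + 290 min = 15:19.
So the poster session ends at 15:19.
The closing talk ends at 15:19 − 285 min = 10:34.
The keynote ends at 10:34 + 120 min = 12:34.
The panel starts at 12:34 − 341 min = 06:53.

06:53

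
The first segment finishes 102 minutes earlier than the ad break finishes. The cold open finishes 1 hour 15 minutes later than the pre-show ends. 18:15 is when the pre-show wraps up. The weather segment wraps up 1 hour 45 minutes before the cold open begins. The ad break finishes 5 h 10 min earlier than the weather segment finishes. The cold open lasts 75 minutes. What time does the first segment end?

The cold open ends at 18:15 + 75 min = 19:30.
The cold open starts at 19:30 − 75 min = 18:15.
The weather segment ends at 18:15 − 105 min = 16:30.
The ad break ends at 16:30 − 310 min = 11:20.
The first segment ends at 11:20 − 102 min = 09:38.

09:38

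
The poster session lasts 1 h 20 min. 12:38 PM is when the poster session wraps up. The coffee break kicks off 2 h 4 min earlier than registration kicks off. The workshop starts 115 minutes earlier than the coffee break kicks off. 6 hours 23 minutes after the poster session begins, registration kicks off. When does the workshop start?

1:42 PM

The poster session starts at 12:38 PM − 80 min = 11:18 AM.
Registration starts at 11:18 AM + 383 min = 5:41 PM.
The coffee break starts at 5:41 PM − 124 min = 3:37 PM.
The workshop starts at 3:37 PM − 115 min = 1:42 PM.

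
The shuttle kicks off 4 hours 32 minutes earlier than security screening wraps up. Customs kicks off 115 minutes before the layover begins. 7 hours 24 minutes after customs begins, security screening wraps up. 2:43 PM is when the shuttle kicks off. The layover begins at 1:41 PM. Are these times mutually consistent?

Customs starts at 1:41 PM − 115 min = 11:46 AM.
Security screening ends at 11:46 AM + 444 min = 7:10 PM.
The shuttle starts at 7:10 PM − 272 min = 2:38 PM.
But the shuttle is also said to start at 2:43 PM — a 5-minute conflict.

No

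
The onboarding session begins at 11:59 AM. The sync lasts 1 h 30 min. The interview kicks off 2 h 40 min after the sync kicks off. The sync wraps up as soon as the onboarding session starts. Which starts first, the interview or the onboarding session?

The sync ends at 11:59 AM.
The sync starts at 11:59 AM − 90 min = 10:29 AM.
The interview starts at 10:29 AM + 160 min = 1:09 PM.
The interview starts at 1:09 PM and the onboarding session starts at 11:59 AM, so the onboarding session is first.

the onboarding session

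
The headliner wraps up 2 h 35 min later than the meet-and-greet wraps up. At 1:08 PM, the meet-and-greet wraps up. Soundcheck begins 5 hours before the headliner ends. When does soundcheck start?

10:43 AM

The headliner ends at 1:08 PM + 155 min = 3:43 PM.
Soundcheck starts at 3:43 PM − 300 min = 10:43 AM.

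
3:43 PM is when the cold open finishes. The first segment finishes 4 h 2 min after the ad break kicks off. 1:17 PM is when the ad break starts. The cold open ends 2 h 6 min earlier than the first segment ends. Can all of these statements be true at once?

No

The first segment ends at 1:17 PM + 242 min = 5:19 PM.
The cold open ends at 5:19 PM − 126 min = 3:13 PM.
But the cold open is also said to end at 3:43 PM — a 30-minute conflict.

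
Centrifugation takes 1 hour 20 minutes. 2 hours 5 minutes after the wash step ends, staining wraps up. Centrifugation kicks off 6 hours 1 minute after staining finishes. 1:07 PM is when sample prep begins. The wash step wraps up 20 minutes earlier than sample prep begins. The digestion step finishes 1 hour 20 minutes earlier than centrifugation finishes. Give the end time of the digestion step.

The wash step ends at 1:07 PM − 20 min = 12:47 PM.
Staining ends at 12:47 PM + 125 min = 2:52 PM.
Centrifugation starts at 2:52 PM + 361 min = 8:53 PM.
Centrifugation ends at 8:53 PM + 80 min = 10:13 PM.
The digestion step ends at 10:13 PM − 80 min = 8:53 PM.

8:53 PM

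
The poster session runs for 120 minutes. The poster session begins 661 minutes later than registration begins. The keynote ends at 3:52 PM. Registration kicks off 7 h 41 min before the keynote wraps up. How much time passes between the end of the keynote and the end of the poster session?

5 hours 20 minutes

Registration starts at 3:52 PM − 461 min = 8:11 AM.
The poster session starts at 8:11 AM + 661 min = 7:12 PM.
The poster session ends at 7:12 PM + 120 min = 9:12 PM.
From 3:52 PM to 9:12 PM is 5 hours 20 minutes.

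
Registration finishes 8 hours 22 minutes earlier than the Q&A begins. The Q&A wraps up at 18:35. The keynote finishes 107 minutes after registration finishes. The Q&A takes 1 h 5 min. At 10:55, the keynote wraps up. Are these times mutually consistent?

The Q&A starts at 18:35 − 65 min = 17:30.
Registration ends at 17:30 − 502 min = 09:08.
The keynote ends at 09:08 + 107 min = 10:55.
That matches the stated 10:55, so the schedule is consistent.

Yes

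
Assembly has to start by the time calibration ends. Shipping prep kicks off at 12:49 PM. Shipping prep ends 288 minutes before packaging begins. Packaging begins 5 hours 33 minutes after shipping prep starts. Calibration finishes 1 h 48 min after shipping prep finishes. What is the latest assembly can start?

3:22 PM

Packaging starts at 12:49 PM + 333 min = 6:22 PM.
Shipping prep ends at 6:22 PM − 288 min = 1:34 PM.
Calibration ends at 1:34 PM + 108 min = 3:22 PM.
Assembly is bounded by calibration, so the latest it can start is 3:22 PM.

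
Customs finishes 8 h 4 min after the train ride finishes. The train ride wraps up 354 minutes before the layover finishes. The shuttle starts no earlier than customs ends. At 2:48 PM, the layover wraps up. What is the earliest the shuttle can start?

4:58 PM

The train ride ends at 2:48 PM − 354 min = 8:54 AM.
Customs ends at 8:54 AM + 484 min = 4:58 PM.
The shuttle is bounded by customs, so the earliest it can start is 4:58 PM.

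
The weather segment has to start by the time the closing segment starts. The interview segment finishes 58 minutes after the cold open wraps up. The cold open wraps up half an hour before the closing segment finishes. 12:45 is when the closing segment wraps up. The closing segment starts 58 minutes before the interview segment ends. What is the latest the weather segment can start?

12:15

The cold open ends at 12:45 − 30 min = 12:15.
The interview segment ends at 12:15 + 58 min = 13:13.
The closing segment starts at 13:13 − 58 min = 12:15.
The weather segment is bounded by the closing segment, so the latest it can start is 12:15.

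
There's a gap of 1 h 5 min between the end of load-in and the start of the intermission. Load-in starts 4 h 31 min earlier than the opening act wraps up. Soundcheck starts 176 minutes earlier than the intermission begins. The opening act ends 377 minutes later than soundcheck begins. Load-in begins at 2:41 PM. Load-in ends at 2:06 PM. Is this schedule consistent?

No

The intermission starts at 2:06 PM + 65 min = 3:11 PM.
Soundcheck starts at 3:11 PM − 176 min = 12:15 PM.
The opening act ends at 12:15 PM + 377 min = 6:32 PM.
Load-in starts at 6:32 PM − 271 min = 2:01 PM.
But load-in is also said to start at 2:41 PM — a 40-minute conflict.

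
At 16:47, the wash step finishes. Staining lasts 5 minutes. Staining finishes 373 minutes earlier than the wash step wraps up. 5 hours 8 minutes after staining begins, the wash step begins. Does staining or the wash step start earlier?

Staining ends at 16:47 − 373 min = 10:34.
Staining starts at 10:34 − 5 min = 10:29.
The wash step starts at 10:29 + 308 min = 15:37.
Staining starts at 10:29 and the wash step starts at 15:37, so staining is first.

staining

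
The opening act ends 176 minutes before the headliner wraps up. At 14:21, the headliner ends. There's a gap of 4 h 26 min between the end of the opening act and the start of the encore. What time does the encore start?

The opening act ends at 14:21 − 176 min = 11:25.
The encore starts at 11:25 + 266 min = 15:51.

15:51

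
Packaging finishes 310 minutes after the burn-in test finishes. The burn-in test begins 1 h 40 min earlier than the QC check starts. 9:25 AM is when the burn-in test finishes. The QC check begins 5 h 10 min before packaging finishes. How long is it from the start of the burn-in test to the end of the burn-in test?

1 hour 40 minutes

Packaging ends at 9:25 AM + 310 min = 2:35 PM.
The QC check starts at 2:35 PM − 310 min = 9:25 AM.
The burn-in test starts at 9:25 AM − 100 min = 7:45 AM.
From 7:45 AM to 9:25 AM is 1 hour 40 minutes.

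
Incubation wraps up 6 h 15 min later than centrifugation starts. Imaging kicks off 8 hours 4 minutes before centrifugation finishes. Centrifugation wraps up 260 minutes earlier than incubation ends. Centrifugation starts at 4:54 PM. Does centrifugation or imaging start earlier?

imaging

Incubation ends at 4:54 PM + 375 min = 11:09 PM.
Centrifugation ends at 11:09 PM − 260 min = 6:49 PM.
Imaging starts at 6:49 PM − 484 min = 10:45 AM.
Centrifugation starts at 4:54 PM and imaging starts at 10:45 AM, so imaging is first.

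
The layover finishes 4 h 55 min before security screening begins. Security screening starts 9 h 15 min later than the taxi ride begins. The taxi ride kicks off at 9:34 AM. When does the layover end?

Security screening starts at 9:34 AM + 555 min = 6:49 PM.
The layover ends at 6:49 PM − 295 min = 1:54 PM.

1:54 PM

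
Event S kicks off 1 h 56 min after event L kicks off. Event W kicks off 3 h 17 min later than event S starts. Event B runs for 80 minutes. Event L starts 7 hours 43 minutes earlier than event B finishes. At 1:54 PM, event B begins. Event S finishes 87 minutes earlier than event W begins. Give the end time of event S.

11:17 AM

Event B ends at 1:54 PM + 80 min = 3:14 PM.
Event L starts at 3:14 PM − 463 min = 7:31 AM.
Event S starts at 7:31 AM + 116 min = 9:27 AM.
Event W starts at 9:27 AM + 197 min = 12:44 PM.
Event S ends at 12:44 PM − 87 min = 11:17 AM.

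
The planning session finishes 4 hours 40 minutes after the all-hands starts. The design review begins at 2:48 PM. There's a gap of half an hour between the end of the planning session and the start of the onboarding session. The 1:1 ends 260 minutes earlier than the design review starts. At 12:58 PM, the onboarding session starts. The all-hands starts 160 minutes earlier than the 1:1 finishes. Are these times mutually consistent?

The 1:1 ends at 2:48 PM − 260 min = 10:28 AM.
The all-hands starts at 10:28 AM − 160 min = 7:48 AM.
The planning session ends at 7:48 AM + 280 min = 12:28 PM.
The onboarding session starts at 12:28 PM + 30 min = 12:58 PM.
That matches the stated 12:58 PM, so the schedule is consistent.

Yes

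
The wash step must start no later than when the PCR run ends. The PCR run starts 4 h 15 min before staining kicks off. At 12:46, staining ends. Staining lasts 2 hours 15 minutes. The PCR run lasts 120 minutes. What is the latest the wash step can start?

08:16

Staining starts at 12:46 − 135 min = 10:31.
The PCR run starts at 10:31 − 255 min = 06:16.
The PCR run ends at 06:16 + 120 min = 08:16.
The wash step is bounded by the PCR run, so the latest it can start is 08:16.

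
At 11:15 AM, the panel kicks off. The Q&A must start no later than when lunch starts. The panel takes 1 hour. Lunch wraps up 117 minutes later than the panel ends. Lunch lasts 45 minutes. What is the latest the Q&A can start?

1:27 PM

The panel ends at 11:15 AM + 60 min = 12:15 PM.
Lunch ends at 12:15 PM + 117 min = 2:12 PM.
Lunch starts at 2:12 PM − 45 min = 1:27 PM.
The Q&A is bounded by lunch, so the latest it can start is 1:27 PM.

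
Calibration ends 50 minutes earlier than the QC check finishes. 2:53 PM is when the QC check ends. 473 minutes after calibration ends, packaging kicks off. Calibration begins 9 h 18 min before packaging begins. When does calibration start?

12:38 PM

Calibration ends at 2:53 PM − 50 min = 2:03 PM.
Packaging starts at 2:03 PM + 473 min = 9:56 PM.
Calibration starts at 9:56 PM − 558 min = 12:38 PM.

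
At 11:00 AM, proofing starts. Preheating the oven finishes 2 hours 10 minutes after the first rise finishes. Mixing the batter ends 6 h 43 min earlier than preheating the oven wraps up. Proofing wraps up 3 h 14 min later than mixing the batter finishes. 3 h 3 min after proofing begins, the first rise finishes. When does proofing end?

The first rise ends at 11:00 AM + 183 min = 2:03 PM.
Preheating the oven ends at 2:03 PM + 130 min = 4:13 PM.
Mixing the batter ends at 4:13 PM − 403 min = 9:30 AM.
Proofing ends at 9:30 AM + 194 min = 12:44 PM.

12:44 PM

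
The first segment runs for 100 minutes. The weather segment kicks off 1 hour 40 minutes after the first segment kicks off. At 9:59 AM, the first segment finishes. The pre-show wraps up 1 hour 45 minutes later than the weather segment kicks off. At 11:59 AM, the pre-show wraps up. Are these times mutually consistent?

No

The first segment starts at 9:59 AM − 100 min = 8:19 AM.
The weather segment starts at 8:19 AM + 100 min = 9:59 AM.
The pre-show ends at 9:59 AM + 105 min = 11:44 AM.
But the pre-show is also said to end at 11:59 AM — a 15-minute conflict.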